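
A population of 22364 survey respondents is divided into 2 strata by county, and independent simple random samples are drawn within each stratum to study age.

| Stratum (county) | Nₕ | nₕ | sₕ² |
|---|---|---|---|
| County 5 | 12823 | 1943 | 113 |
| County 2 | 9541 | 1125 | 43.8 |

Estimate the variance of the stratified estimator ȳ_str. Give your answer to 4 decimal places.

0.0225

Var(ȳ_str) = Σₕ Wₕ²(1 − fₕ)sₕ²/nₕ with Wₕ = Nₕ/N, N = 22364.
County 5: Wₕ = 0.57337686; term = 0.57337686²·(1 − 0.15152460)·113/1943 = 0.016222778.
County 2: Wₕ = 0.42662314; term = 0.42662314²·(1 − 0.11791217)·43.8/1125 = 0.0062506077.
Sum = 0.022473386.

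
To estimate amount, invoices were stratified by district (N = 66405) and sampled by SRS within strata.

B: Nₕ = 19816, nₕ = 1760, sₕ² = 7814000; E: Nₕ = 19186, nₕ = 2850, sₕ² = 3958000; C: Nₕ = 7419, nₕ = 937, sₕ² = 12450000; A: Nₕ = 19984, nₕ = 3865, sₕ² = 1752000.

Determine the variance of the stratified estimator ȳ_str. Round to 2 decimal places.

Var(ȳ_str) = Σₕ Wₕ²(1 − fₕ)sₕ²/nₕ with Wₕ = Nₕ/N, N = 66405.
B: Wₕ = 0.29841126; term = 0.29841126²·(1 − 0.08881712)·7814000/1760 = 360.24397.
E: Wₕ = 0.28892403; term = 0.28892403²·(1 − 0.14854581)·3958000/2850 = 98.709632.
C: Wₕ = 0.11172351; term = 0.11172351²·(1 − 0.12629734)·12450000/937 = 144.90474.
A: Wₕ = 0.30094119; term = 0.30094119²·(1 − 0.19340472)·1752000/3865 = 33.113383.
Sum = 636.97173.

636.97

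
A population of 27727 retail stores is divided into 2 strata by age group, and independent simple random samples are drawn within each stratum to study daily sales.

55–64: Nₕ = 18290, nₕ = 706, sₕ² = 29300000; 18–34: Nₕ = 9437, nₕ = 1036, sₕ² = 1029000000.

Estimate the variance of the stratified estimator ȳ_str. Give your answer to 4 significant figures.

119800

Var(ȳ_str) = Σₕ Wₕ²(1 − fₕ)sₕ²/nₕ with Wₕ = Nₕ/N, N = 27727.
55–64: Wₕ = 0.65964583; term = 0.65964583²·(1 − 0.03860033)·29300000/706 = 17361.552.
18–34: Wₕ = 0.34035417; term = 0.34035417²·(1 − 0.10978065)·1029000000/1036 = 102427.08.
Sum = 119788.63.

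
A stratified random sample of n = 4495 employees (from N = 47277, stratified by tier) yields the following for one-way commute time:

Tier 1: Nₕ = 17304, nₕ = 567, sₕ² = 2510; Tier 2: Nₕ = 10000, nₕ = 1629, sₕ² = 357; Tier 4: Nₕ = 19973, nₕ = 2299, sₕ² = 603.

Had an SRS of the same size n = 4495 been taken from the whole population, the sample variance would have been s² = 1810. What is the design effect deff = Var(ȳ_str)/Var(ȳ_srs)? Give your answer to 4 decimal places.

1.7104

Var(ȳ_str) = Σ Wₕ²(1−fₕ)sₕ²/nₕ with Wₕ = Nₕ/47277:
  Tier 1: (17304/47277)²·(1−567/17304)·2510/567 = 0.57360769
  Tier 2: (10000/47277)²·(1−1629/10000)·357/1629 = 0.0082077601
  Tier 4: (19973/47277)²·(1−2299/19973)·603/2299 = 0.041424443
  → Var(ȳ_str) = 0.62323989.
Var(ȳ_srs) = (1 − 4495/47277)·1810/4495 = 0.36438463.
deff = 0.62323989 / 0.36438463 = 1.7104.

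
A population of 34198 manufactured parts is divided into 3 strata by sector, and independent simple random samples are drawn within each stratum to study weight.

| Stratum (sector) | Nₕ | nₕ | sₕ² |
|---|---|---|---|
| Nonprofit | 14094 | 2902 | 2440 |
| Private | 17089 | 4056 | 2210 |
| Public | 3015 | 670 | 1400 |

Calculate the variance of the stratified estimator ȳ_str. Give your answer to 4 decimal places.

0.2298

Var(ȳ_str) = Σₕ Wₕ²(1 − fₕ)sₕ²/nₕ with Wₕ = Nₕ/N, N = 34198.
Nonprofit: Wₕ = 0.41212936; term = 0.41212936²·(1 − 0.20590322)·2440/2902 = 0.1134052.
Private: Wₕ = 0.49970759; term = 0.49970759²·(1 − 0.23734566)·2210/4056 = 0.10376573.
Public: Wₕ = 0.08816305; term = 0.08816305²·(1 − 0.22222222)·1400/670 = 0.012632287.
Sum = 0.22980322.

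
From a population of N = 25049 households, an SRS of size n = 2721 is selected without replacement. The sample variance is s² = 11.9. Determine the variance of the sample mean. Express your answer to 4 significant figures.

0.003898

Under SRS without replacement, Var(ȳ) = (1 − f)·s²/n with f = n/N = 2721/25049 = 0.10862709.
Var(ȳ) = (1 − 0.10862709)·11.9/2721 = 0.89137291·0.0043733921 = 0.0038983233.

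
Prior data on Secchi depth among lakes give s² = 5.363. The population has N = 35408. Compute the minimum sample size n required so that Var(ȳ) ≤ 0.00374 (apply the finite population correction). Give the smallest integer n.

1379

Without fpc, n₀ = s²/D = 5.363/0.00374 = 1433.9572.
With fpc, (1 − n/N)·s²/n ≤ D requires n ≥ n₀/(1 + n₀/N) = 1433.9572/(1 + 1433.9572/35408) = 1378.1449.
Rounding up, n = 1379.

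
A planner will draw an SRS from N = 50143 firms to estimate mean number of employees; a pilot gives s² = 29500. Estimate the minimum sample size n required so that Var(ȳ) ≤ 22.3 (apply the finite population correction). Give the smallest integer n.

Without fpc, n₀ = s²/D = 29500/22.3 = 1322.8700.
With fpc, (1 − n/N)·s²/n ≤ D requires n ≥ n₀/(1 + n₀/N) = 1322.8700/(1 + 1322.8700/50143) = 1288.8672.
Rounding up, n = 1289.

1289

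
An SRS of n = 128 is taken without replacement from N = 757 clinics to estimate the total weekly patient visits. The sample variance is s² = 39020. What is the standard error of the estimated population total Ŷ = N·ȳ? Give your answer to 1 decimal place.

12047.9

Var(Ŷ) = N²·Var(ȳ) = N²·(1 − n/N)·s²/n.
f = 128/757 = 0.16908851; Var(ȳ) = 0.83091149·39020/128 = 253.29818.
Var(Ŷ) = 757² · 253.29818 = 1.4515227 × 10^8.
SE(Ŷ) = √(1.4515227 × 10^8) = 12047.9.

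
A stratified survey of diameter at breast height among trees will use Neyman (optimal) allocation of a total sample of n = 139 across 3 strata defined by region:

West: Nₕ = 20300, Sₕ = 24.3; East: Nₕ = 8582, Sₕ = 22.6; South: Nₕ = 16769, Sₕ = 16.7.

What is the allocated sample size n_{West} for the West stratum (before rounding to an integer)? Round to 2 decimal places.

Neyman allocation: nₕ = n·NₕSₕ / Σⱼ NⱼSⱼ.
Σ NⱼSⱼ = 20300·24.3 + 8582·22.6 + 16769·16.7 = 967285.5.
n_{West} = 139·20300·24.3 / 967285.5 = 70.89.

70.89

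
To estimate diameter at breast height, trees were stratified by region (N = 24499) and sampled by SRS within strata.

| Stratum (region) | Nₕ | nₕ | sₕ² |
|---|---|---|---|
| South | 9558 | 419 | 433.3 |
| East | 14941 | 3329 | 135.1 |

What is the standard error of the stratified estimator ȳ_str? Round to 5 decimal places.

0.40278

Var(ȳ_str) = Σₕ Wₕ²(1 − fₕ)sₕ²/nₕ with Wₕ = Nₕ/N, N = 24499.
South: Wₕ = 0.39013837; term = 0.39013837²·(1 − 0.04383762)·433.3/419 = 0.15050248.
East: Wₕ = 0.60986163; term = 0.60986163²·(1 − 0.22280972)·135.1/3329 = 0.011730905.
Sum = 0.16223339.
SE = √(0.16223339) = 0.40278.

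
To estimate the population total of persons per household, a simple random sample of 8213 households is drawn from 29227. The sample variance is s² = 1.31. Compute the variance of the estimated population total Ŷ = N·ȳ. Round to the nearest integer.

97963

Var(Ŷ) = N²·Var(ȳ) = N²·(1 − n/N)·s²/n.
f = 8213/29227 = 0.28100729; Var(ȳ) = 0.71899271·1.31/8213 = 1.1468166 × 10^-4.
Var(Ŷ) = 29227² · (1.1468166 × 10^-4) = 97963.084.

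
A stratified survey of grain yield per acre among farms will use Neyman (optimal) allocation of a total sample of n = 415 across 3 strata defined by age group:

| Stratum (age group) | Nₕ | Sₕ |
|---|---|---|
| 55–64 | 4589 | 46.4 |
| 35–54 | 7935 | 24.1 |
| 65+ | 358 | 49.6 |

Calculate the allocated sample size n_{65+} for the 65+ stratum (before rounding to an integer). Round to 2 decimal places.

17.47

Neyman allocation: nₕ = n·NₕSₕ / Σⱼ NⱼSⱼ.
Σ NⱼSⱼ = 4589·46.4 + 7935·24.1 + 358·49.6 = 421919.9.
n_{65+} = 415·358·49.6 / 421919.9 = 17.47.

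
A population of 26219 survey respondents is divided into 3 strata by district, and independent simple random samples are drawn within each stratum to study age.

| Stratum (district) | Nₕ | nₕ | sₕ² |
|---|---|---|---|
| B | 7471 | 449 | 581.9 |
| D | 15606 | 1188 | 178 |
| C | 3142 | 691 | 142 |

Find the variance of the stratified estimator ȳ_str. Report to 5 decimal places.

0.15025

Var(ȳ_str) = Σₕ Wₕ²(1 − fₕ)sₕ²/nₕ with Wₕ = Nₕ/N, N = 26219.
B: Wₕ = 0.28494603; term = 0.28494603²·(1 − 0.06009905)·581.9/449 = 0.098902969.
D: Wₕ = 0.59521721; term = 0.59521721²·(1 − 0.07612457)·178/1188 = 0.049041973.
C: Wₕ = 0.11983676; term = 0.11983676²·(1 − 0.21992362)·142/691 = 0.0023021178.
Sum = 0.15024706.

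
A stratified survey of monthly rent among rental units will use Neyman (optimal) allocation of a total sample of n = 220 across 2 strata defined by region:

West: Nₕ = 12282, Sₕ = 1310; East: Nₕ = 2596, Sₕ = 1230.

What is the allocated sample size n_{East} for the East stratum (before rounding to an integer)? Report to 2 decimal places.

Neyman allocation: nₕ = n·NₕSₕ / Σⱼ NⱼSⱼ.
Σ NⱼSⱼ = 12282·1310 + 2596·1230 = 1.92825 × 10^7.
n_{East} = 220·2596·1230 / (1.92825 × 10^7) = 36.43.

36.43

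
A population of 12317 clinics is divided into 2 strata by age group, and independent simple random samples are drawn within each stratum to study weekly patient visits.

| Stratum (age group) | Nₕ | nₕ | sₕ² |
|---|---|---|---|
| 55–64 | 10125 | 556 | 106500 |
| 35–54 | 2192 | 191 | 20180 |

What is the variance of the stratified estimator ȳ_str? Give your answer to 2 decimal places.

125.38

Var(ȳ_str) = Σₕ Wₕ²(1 − fₕ)sₕ²/nₕ with Wₕ = Nₕ/N, N = 12317.
55–64: Wₕ = 0.82203459; term = 0.82203459²·(1 − 0.05491358)·106500/556 = 122.32818.
35–54: Wₕ = 0.17796541; term = 0.17796541²·(1 − 0.08713504)·20180/191 = 3.0546788.
Sum = 125.38286.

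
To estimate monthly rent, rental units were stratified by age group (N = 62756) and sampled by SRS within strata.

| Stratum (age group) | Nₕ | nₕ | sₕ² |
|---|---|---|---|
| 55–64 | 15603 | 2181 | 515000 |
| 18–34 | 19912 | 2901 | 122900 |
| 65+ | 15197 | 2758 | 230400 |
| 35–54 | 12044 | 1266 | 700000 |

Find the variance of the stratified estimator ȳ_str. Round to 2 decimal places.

Var(ȳ_str) = Σₕ Wₕ²(1 − fₕ)sₕ²/nₕ with Wₕ = Nₕ/N, N = 62756.
55–64: Wₕ = 0.24862961; term = 0.24862961²·(1 − 0.13978081)·515000/2181 = 12.556436.
18–34: Wₕ = 0.31729237; term = 0.31729237²·(1 − 0.14569104)·122900/2901 = 3.6436644.
65+: Wₕ = 0.24216011; term = 0.24216011²·(1 − 0.18148319)·230400/2758 = 4.0097845.
35–54: Wₕ = 0.19191790; term = 0.19191790²·(1 − 0.10511458)·700000/1266 = 18.224799.
Sum = 38.434684.

38.43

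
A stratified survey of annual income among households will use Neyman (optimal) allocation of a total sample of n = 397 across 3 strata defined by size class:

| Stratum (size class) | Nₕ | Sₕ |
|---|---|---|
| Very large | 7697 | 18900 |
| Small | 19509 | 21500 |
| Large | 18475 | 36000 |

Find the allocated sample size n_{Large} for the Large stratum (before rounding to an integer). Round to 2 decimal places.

Neyman allocation: nₕ = n·NₕSₕ / Σⱼ NⱼSⱼ.
Σ NⱼSⱼ = 7697·18900 + 19509·21500 + 18475·36000 = 1.2300168 × 10^9.
n_{Large} = 397·18475·36000 / (1.2300168 × 10^9) = 214.67.

214.67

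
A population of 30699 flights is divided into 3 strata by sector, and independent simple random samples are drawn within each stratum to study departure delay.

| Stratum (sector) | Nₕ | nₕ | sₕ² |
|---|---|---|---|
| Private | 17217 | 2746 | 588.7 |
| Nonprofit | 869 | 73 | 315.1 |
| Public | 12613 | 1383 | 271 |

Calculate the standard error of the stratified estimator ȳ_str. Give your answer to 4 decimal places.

Var(ȳ_str) = Σₕ Wₕ²(1 − fₕ)sₕ²/nₕ with Wₕ = Nₕ/N, N = 30699.
Private: Wₕ = 0.56083260; term = 0.56083260²·(1 − 0.15949352)·588.7/2746 = 0.056676245.
Nonprofit: Wₕ = 0.02830711; term = 0.02830711²·(1 − 0.08400460)·315.1/73 = 0.0031681806.
Public: Wₕ = 0.41086029; term = 0.41086029²·(1 − 0.10964878)·271/1383 = 0.02945078.
Sum = 0.089295206.
SE = √(0.089295206) = 0.2988.

0.2988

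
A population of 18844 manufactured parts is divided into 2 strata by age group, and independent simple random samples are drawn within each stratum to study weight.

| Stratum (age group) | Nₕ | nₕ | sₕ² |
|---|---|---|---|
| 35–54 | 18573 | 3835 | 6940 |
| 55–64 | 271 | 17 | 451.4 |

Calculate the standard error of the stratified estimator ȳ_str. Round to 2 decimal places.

1.18

Var(ȳ_str) = Σₕ Wₕ²(1 − fₕ)sₕ²/nₕ with Wₕ = Nₕ/N, N = 18844.
35–54: Wₕ = 0.98561876; term = 0.98561876²·(1 − 0.20648253)·6940/3835 = 1.3949817.
55–64: Wₕ = 0.01438124; term = 0.01438124²·(1 − 0.06273063)·451.4/17 = 0.0051471811.
Sum = 1.4001289.
SE = √(1.4001289) = 1.18.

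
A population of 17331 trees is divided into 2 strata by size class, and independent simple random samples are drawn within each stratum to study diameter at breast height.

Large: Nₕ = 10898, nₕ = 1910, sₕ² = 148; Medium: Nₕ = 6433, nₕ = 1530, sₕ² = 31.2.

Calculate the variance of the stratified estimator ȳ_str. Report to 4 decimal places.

Var(ȳ_str) = Σₕ Wₕ²(1 − fₕ)sₕ²/nₕ with Wₕ = Nₕ/N, N = 17331.
Large: Wₕ = 0.62881542; term = 0.62881542²·(1 − 0.17526152)·148/1910 = 0.02526917.
Medium: Wₕ = 0.37118458; term = 0.37118458²·(1 − 0.23783616)·31.2/1530 = 0.0021413683.
Sum = 0.027410538.

0.0274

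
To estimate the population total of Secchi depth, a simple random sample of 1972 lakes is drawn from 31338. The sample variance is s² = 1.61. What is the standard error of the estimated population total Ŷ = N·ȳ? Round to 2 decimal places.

Var(Ŷ) = N²·Var(ȳ) = N²·(1 − n/N)·s²/n.
f = 1972/31338 = 0.06292680; Var(ȳ) = 0.93707320·1.61/1972 = 7.6505469 × 10^-4.
Var(Ŷ) = 31338² · (7.6505469 × 10^-4) = 751337.45.
SE(Ŷ) = √(751337.45) = 866.80.

866.80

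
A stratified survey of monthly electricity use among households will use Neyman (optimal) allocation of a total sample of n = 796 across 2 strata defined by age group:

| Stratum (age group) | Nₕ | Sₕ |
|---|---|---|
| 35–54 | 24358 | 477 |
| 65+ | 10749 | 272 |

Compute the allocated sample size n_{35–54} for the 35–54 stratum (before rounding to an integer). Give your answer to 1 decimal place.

Neyman allocation: nₕ = n·NₕSₕ / Σⱼ NⱼSⱼ.
Σ NⱼSⱼ = 24358·477 + 10749·272 = 1.4542494 × 10^7.
n_{35–54} = 796·24358·477 / (1.4542494 × 10^7) = 636.0.

636.0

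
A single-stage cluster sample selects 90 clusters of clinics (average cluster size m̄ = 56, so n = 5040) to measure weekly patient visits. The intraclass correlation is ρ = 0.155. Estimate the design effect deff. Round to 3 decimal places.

deff = 1 + (56 − 1)·0.155 = 1 + 8.525 = 9.525.

9.525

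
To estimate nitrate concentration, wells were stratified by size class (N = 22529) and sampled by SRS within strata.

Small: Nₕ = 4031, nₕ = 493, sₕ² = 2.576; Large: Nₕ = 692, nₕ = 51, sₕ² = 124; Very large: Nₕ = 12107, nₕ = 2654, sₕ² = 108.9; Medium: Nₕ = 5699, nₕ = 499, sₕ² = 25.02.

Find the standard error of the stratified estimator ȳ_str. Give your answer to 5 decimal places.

0.12021

Var(ȳ_str) = Σₕ Wₕ²(1 − fₕ)sₕ²/nₕ with Wₕ = Nₕ/N, N = 22529.
Small: Wₕ = 0.17892494; term = 0.17892494²·(1 − 0.12230216)·2.576/493 = 1.4682017 × 10^-4.
Large: Wₕ = 0.03071597; term = 0.03071597²·(1 − 0.07369942)·124/51 = 0.0021248673.
Very large: Wₕ = 0.53739624; term = 0.53739624²·(1 − 0.21921203)·108.9/2654 = 0.009252292.
Medium: Wₕ = 0.25296285; term = 0.25296285²·(1 − 0.08755922)·25.02/499 = 0.0029275541.
Sum = 0.014451534.
SE = √(0.014451534) = 0.12021.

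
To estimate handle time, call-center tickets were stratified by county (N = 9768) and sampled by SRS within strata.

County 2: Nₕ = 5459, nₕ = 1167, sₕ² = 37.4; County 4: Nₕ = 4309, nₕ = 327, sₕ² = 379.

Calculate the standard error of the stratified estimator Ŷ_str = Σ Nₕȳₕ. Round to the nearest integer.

Var(Ŷ_str) = Σₕ Nₕ²(1 − fₕ)sₕ²/nₕ.
County 2: 5459²·(1 − 1167/5459)·37.4/1167 = 750885.22.
County 4: 4309²·(1 − 327/4309)·379/327 = 1.9886997 × 10^7.
Sum = 2.0637882 × 10^7.
SE = √(2.0637882 × 10^7) = 4543.

4543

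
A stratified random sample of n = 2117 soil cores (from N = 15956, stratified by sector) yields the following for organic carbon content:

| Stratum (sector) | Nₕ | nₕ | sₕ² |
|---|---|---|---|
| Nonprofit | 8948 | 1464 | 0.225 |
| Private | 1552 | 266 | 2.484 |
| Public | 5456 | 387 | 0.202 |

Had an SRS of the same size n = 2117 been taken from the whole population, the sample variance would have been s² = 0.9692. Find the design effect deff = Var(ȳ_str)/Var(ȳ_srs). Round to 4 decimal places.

0.4290

Var(ȳ_str) = Σ Wₕ²(1−fₕ)sₕ²/nₕ with Wₕ = Nₕ/15956:
  Nonprofit: (8948/15956)²·(1−1464/8948)·0.225/1464 = 4.042529 × 10^-5
  Private: (1552/15956)²·(1−266/1552)·2.484/266 = 7.3207333 × 10^-5
  Public: (5456/15956)²·(1−387/5456)·0.202/387 = 5.6700776 × 10^-5
  → Var(ȳ_str) = 1.703334 × 10^-4.
Var(ȳ_srs) = (1 − 2117/15956)·0.9692/2117 = 3.9707563 × 10^-4.
deff = (1.703334 × 10^-4) / (3.9707563 × 10^-4) = 0.4290.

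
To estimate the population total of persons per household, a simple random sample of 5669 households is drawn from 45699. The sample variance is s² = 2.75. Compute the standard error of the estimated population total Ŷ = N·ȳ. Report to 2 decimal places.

942.02

Var(Ŷ) = N²·Var(ȳ) = N²·(1 − n/N)·s²/n.
f = 5669/45699 = 0.12405085; Var(ȳ) = 0.87594915·2.75/5669 = 4.24918 × 10^-4.
Var(Ŷ) = 45699² · (4.24918 × 10^-4) = 887398.16.
SE(Ŷ) = √(887398.16) = 942.02.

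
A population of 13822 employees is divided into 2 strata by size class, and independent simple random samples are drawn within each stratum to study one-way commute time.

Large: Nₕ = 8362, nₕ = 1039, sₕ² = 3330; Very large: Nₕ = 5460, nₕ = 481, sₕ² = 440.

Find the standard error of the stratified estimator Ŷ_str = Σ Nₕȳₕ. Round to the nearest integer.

14870

Var(Ŷ_str) = Σₕ Nₕ²(1 − fₕ)sₕ²/nₕ.
Large: 8362²·(1 − 1039/8362)·3330/1039 = 1.9625823 × 10^8.
Very large: 5460²·(1 − 481/5460)·440/481 = 2.4868086 × 10^7.
Sum = 2.2112632 × 10^8.
SE = √(2.2112632 × 10^8) = 14870.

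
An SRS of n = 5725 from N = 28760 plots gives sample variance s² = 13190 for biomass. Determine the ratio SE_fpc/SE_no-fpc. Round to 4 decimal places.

f = n/N = 5725/28760 = 0.19906120.
SE_no-fpc = √(s²/n) = 1.5178703; SE_fpc = √((1−f)s²/n) = 1.3584208.
Ratio = √(1−f) = 0.89495184.

0.8950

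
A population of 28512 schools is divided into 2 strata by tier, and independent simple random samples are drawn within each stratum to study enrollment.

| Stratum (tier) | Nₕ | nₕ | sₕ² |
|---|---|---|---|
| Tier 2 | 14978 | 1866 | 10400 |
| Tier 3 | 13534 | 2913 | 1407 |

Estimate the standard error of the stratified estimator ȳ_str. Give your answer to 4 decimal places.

1.1966

Var(ȳ_str) = Σₕ Wₕ²(1 − fₕ)sₕ²/nₕ with Wₕ = Nₕ/N, N = 28512.
Tier 2: Wₕ = 0.52532267; term = 0.52532267²·(1 − 0.12458272)·10400/1866 = 1.3464465.
Tier 3: Wₕ = 0.47467733; term = 0.47467733²·(1 − 0.21523570)·1407/2913 = 0.085406285.
Sum = 1.4318528.
SE = √(1.4318528) = 1.1966.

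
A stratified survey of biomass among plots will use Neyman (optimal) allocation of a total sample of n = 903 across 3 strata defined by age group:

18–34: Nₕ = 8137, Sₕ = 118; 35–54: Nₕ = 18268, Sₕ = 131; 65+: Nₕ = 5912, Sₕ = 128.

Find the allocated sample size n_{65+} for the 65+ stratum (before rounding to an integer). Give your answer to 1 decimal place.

Neyman allocation: nₕ = n·NₕSₕ / Σⱼ NⱼSⱼ.
Σ NⱼSⱼ = 8137·118 + 18268·131 + 5912·128 = 4.11001 × 10^6.
n_{65+} = 903·5912·128 / (4.11001 × 10^6) = 166.3.

166.3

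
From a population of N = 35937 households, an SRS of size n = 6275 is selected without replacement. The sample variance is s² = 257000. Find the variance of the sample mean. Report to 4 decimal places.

Under SRS without replacement, Var(ȳ) = (1 − f)·s²/n with f = n/N = 6275/35937 = 0.17461113.
Var(ȳ) = (1 − 0.17461113)·257000/6275 = 0.82538887·40.956175 = 33.804771.

33.8048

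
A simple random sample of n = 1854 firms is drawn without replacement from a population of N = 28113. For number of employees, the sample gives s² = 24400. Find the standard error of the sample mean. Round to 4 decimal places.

3.5061

Under SRS without replacement, Var(ȳ) = (1 − f)·s²/n with f = n/N = 1854/28113 = 0.06594814.
Var(ȳ) = (1 − 0.06594814)·24400/1854 = 0.93405186·13.160734 = 12.292808.
SE(ȳ) = √(12.292808) = 3.5061.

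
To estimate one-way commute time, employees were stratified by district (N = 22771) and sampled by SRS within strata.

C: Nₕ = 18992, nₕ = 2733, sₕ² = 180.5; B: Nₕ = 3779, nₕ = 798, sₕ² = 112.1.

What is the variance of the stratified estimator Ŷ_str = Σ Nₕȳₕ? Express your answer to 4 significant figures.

Var(Ŷ_str) = Σₕ Nₕ²(1 − fₕ)sₕ²/nₕ.
C: 18992²·(1 − 2733/18992)·180.5/2733 = 2.0393986 × 10^7.
B: 3779²·(1 − 798/3779)·112.1/798 = 1.5824922 × 10^6.
Sum = 2.1976478 × 10^7.

2.198 × 10^7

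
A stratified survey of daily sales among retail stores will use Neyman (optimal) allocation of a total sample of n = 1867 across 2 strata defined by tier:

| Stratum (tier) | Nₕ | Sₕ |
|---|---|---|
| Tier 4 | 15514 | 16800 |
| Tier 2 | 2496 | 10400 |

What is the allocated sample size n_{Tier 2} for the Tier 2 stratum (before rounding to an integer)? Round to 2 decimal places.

169.10

Neyman allocation: nₕ = n·NₕSₕ / Σⱼ NⱼSⱼ.
Σ NⱼSⱼ = 15514·16800 + 2496·10400 = 2.865936 × 10^8.
n_{Tier 2} = 1867·2496·10400 / (2.865936 × 10^8) = 169.10.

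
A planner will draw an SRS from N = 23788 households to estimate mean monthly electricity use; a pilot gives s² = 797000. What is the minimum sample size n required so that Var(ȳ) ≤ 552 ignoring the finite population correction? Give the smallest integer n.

1444

Without fpc, n₀ = s²/D = 797000/552 = 1443.8406.
Rounding up, n = 1444.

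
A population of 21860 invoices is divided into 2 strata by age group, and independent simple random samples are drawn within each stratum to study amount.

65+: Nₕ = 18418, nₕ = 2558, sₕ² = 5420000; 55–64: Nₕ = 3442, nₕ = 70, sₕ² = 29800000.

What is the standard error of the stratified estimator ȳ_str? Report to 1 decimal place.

107.9

Var(ȳ_str) = Σₕ Wₕ²(1 − fₕ)sₕ²/nₕ with Wₕ = Nₕ/N, N = 21860.
65+: Wₕ = 0.84254346; term = 0.84254346²·(1 − 0.13888587)·5420000/2558 = 1295.2216.
55–64: Wₕ = 0.15745654; term = 0.15745654²·(1 − 0.02033701)·29800000/70 = 10339.9.
Sum = 11635.122.
SE = √(11635.122) = 107.9.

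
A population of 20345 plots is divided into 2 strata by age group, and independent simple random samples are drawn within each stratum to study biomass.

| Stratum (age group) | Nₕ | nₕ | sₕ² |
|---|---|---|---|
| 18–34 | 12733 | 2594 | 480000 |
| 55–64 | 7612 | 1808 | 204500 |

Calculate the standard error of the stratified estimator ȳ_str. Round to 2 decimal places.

8.35

Var(ȳ_str) = Σₕ Wₕ²(1 − fₕ)sₕ²/nₕ with Wₕ = Nₕ/N, N = 20345.
18–34: Wₕ = 0.62585402; term = 0.62585402²·(1 − 0.20372261)·480000/2594 = 57.714075.
55–64: Wₕ = 0.37414598; term = 0.37414598²·(1 − 0.23751971)·204500/1808 = 12.072735.
Sum = 69.78681.
SE = √(69.78681) = 8.35.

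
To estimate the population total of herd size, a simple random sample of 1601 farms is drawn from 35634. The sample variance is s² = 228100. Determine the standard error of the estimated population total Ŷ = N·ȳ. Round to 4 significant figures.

Var(Ŷ) = N²·Var(ȳ) = N²·(1 − n/N)·s²/n.
f = 1601/35634 = 0.04492900; Var(ȳ) = 0.95507100·228100/1601 = 136.07226.
Var(Ŷ) = 35634² · 136.07226 = 1.727821 × 10^11.
SE(Ŷ) = √(1.727821 × 10^11) = 415700.

415700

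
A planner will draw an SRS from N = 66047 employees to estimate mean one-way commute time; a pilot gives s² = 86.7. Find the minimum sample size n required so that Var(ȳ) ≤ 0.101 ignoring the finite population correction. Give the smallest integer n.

Without fpc, n₀ = s²/D = 86.7/0.101 = 858.4158.
Rounding up, n = 859.

859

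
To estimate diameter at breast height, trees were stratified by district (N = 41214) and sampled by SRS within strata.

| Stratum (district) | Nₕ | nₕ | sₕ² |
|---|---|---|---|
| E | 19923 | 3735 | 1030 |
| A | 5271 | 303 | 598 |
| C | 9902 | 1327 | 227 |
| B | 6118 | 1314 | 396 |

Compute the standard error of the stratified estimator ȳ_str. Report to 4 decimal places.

0.3107

Var(ȳ_str) = Σₕ Wₕ²(1 − fₕ)sₕ²/nₕ with Wₕ = Nₕ/N, N = 41214.
E: Wₕ = 0.48340370; term = 0.48340370²·(1 − 0.18747177)·1030/3735 = 0.052360648.
A: Wₕ = 0.12789343; term = 0.12789343²·(1 − 0.05748435)·598/303 = 0.030425913.
C: Wₕ = 0.24025816; term = 0.24025816²·(1 − 0.13401333)·227/1327 = 0.0085511092.
B: Wₕ = 0.14844470; term = 0.14844470²·(1 − 0.21477607)·396/1314 = 0.0052146211.
Sum = 0.096552291.
SE = √(0.096552291) = 0.3107.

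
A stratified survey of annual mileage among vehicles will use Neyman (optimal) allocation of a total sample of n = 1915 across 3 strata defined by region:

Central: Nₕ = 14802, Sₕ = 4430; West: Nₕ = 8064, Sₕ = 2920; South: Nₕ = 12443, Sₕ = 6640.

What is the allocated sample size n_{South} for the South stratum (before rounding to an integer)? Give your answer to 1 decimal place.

921.3

Neyman allocation: nₕ = n·NₕSₕ / Σⱼ NⱼSⱼ.
Σ NⱼSⱼ = 14802·4430 + 8064·2920 + 12443·6640 = 1.7174126 × 10^8.
n_{South} = 1915·12443·6640 / (1.7174126 × 10^8) = 921.3.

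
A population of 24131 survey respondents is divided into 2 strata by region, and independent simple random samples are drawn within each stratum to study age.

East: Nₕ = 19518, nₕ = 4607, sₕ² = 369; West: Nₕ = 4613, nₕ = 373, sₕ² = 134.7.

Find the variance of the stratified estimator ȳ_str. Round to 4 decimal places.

0.0522

Var(ȳ_str) = Σₕ Wₕ²(1 − fₕ)sₕ²/nₕ with Wₕ = Nₕ/N, N = 24131.
East: Wₕ = 0.80883511; term = 0.80883511²·(1 − 0.23603853)·369/4607 = 0.040031291.
West: Wₕ = 0.19116489; term = 0.19116489²·(1 − 0.08085844)·134.7/373 = 0.012129906.
Sum = 0.052161197.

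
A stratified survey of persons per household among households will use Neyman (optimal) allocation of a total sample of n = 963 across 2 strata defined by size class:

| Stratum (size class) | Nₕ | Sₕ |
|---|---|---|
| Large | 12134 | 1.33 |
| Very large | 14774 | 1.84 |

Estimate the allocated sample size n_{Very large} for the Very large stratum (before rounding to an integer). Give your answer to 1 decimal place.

604.3

Neyman allocation: nₕ = n·NₕSₕ / Σⱼ NⱼSⱼ.
Σ NⱼSⱼ = 12134·1.33 + 14774·1.84 = 43322.38.
n_{Very large} = 963·14774·1.84 / 43322.38 = 604.3.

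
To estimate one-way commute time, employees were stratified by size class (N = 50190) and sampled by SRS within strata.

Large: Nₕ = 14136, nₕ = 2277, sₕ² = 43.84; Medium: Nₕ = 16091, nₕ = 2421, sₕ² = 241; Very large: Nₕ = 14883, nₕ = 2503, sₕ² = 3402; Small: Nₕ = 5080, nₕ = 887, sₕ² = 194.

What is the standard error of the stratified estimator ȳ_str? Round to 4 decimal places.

Var(ȳ_str) = Σₕ Wₕ²(1 − fₕ)sₕ²/nₕ with Wₕ = Nₕ/N, N = 50190.
Large: Wₕ = 0.28164973; term = 0.28164973²·(1 − 0.16107810)·43.84/2277 = 0.0012812909.
Medium: Wₕ = 0.32060171; term = 0.32060171²·(1 − 0.15045678)·241/2421 = 0.0086923942.
Very large: Wₕ = 0.29653317; term = 0.29653317²·(1 − 0.16817846)·3402/2503 = 0.099414606.
Small: Wₕ = 0.10121538; term = 0.10121538²·(1 − 0.17460630)·194/887 = 0.0018494061.
Sum = 0.1112377.
SE = √(0.1112377) = 0.3335.

0.3335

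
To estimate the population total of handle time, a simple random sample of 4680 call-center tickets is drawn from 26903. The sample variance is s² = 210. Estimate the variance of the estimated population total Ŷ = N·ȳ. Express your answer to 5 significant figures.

2.6827 × 10^7

Var(Ŷ) = N²·Var(ȳ) = N²·(1 − n/N)·s²/n.
f = 4680/26903 = 0.17395829; Var(ȳ) = 0.82604171·210/4680 = 0.037065974.
Var(Ŷ) = 26903² · 0.037065974 = 2.6827292 × 10^7.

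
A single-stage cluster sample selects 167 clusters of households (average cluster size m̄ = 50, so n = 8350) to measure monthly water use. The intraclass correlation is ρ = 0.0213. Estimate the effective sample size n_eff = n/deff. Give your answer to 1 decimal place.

4085.7

deff = 1 + (50 − 1)·0.0213 = 1 + 1.0437 = 2.0437.
n_eff = 8350 / 2.0437 = 4085.7.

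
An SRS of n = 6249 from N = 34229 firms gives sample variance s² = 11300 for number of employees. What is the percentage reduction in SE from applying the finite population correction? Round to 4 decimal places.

9.5879

f = n/N = 6249/34229 = 0.18256449.
SE_no-fpc = √(s²/n) = 1.3447265; SE_fpc = √((1−f)s²/n) = 1.215796.
Ratio = √(1−f) = 0.90412140. Reduction = 100·(1 − 0.90412140) = 9.5879%.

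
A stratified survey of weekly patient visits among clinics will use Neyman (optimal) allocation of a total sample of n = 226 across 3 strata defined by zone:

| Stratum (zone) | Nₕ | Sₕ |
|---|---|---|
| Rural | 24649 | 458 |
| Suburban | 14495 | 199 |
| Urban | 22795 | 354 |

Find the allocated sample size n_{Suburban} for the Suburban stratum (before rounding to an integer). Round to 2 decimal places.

29.31

Neyman allocation: nₕ = n·NₕSₕ / Σⱼ NⱼSⱼ.
Σ NⱼSⱼ = 24649·458 + 14495·199 + 22795·354 = 2.2243177 × 10^7.
n_{Suburban} = 226·14495·199 / (2.2243177 × 10^7) = 29.31.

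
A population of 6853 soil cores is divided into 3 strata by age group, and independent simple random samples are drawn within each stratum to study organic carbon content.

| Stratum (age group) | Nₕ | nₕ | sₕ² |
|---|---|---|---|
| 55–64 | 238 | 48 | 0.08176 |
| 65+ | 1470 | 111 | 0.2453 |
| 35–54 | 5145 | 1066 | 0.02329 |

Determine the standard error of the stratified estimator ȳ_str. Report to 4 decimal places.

0.0103

Var(ȳ_str) = Σₕ Wₕ²(1 − fₕ)sₕ²/nₕ with Wₕ = Nₕ/N, N = 6853.
55–64: Wₕ = 0.03472932; term = 0.03472932²·(1 − 0.20168067)·0.08176/48 = 1.640094 × 10^-6.
65+: Wₕ = 0.21450460; term = 0.21450460²·(1 − 0.07551020)·0.2453/111 = 9.4004771 × 10^-5.
35–54: Wₕ = 0.75076609; term = 0.75076609²·(1 − 0.20719145)·0.02329/1066 = 9.7631487 × 10^-6.
Sum = 1.0540801 × 10^-4.
SE = √(1.0540801 × 10^-4) = 0.0103.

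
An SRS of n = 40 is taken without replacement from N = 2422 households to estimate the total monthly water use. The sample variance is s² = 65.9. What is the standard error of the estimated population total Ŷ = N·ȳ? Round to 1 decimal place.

Var(Ŷ) = N²·Var(ȳ) = N²·(1 − n/N)·s²/n.
f = 40/2422 = 0.01651528; Var(ȳ) = 0.98348472·65.9/40 = 1.6202911.
Var(Ŷ) = 2422² · 1.6202911 = 9.5047637 × 10^6.
SE(Ŷ) = √(9.5047637 × 10^6) = 3083.0.

3083.0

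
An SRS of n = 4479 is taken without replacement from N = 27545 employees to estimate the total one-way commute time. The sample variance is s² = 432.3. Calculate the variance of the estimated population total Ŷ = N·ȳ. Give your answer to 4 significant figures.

6.132 × 10^7

Var(Ŷ) = N²·Var(ȳ) = N²·(1 − n/N)·s²/n.
f = 4479/27545 = 0.16260664; Var(ȳ) = 0.83739336·432.3/4479 = 0.080822761.
Var(Ŷ) = 27545² · 0.080822761 = 6.1322413 × 10^7.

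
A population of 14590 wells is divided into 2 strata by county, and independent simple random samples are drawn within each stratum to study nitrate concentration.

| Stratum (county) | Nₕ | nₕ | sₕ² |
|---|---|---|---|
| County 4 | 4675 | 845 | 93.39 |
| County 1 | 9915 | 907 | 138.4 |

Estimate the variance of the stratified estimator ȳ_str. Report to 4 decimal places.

Var(ȳ_str) = Σₕ Wₕ²(1 − fₕ)sₕ²/nₕ with Wₕ = Nₕ/N, N = 14590.
County 4: Wₕ = 0.32042495; term = 0.32042495²·(1 − 0.18074866)·93.39/845 = 0.0092963715.
County 1: Wₕ = 0.67957505; term = 0.67957505²·(1 − 0.09147756)·138.4/907 = 0.064023486.
Sum = 0.073319858.

0.0733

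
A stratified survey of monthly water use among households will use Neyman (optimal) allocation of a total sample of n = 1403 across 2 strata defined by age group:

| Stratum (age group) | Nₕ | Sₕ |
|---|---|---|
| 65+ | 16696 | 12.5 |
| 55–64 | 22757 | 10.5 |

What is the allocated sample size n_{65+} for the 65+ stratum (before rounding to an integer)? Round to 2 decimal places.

Neyman allocation: nₕ = n·NₕSₕ / Σⱼ NⱼSⱼ.
Σ NⱼSⱼ = 16696·12.5 + 22757·10.5 = 447648.5.
n_{65+} = 1403·16696·12.5 / 447648.5 = 654.10.

654.10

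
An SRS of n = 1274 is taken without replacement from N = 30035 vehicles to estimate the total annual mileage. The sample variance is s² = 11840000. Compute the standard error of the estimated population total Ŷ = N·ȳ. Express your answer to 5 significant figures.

Var(Ŷ) = N²·Var(ȳ) = N²·(1 − n/N)·s²/n.
f = 1274/30035 = 0.04241718; Var(ȳ) = 0.95758282·11840000/1274 = 8899.3568.
Var(Ŷ) = 30035² · 8899.3568 = 8.0281207 × 10^12.
SE(Ŷ) = √(8.0281207 × 10^12) = 2.8334 × 10^6.

2.8334 × 10^6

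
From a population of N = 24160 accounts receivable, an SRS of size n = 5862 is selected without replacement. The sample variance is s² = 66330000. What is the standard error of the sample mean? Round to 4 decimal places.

92.5732

Under SRS without replacement, Var(ȳ) = (1 − f)·s²/n with f = n/N = 5862/24160 = 0.24263245.
Var(ȳ) = (1 − 0.24263245)·66330000/5862 = 0.75736755·11315.251 = 8569.8037.
SE(ȳ) = √(8569.8037) = 92.5732.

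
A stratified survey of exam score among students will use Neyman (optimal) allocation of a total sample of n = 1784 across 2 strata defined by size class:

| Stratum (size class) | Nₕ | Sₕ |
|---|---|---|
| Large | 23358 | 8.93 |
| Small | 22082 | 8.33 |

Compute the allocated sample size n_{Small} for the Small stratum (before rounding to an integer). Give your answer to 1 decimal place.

Neyman allocation: nₕ = n·NₕSₕ / Σⱼ NⱼSⱼ.
Σ NⱼSⱼ = 23358·8.93 + 22082·8.33 = 392530.
n_{Small} = 1784·22082·8.33 / 392530 = 836.0.

836.0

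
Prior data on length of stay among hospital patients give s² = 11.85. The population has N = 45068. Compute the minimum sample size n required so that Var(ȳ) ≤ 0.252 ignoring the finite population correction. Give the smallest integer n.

Without fpc, n₀ = s²/D = 11.85/0.252 = 47.0238.
Rounding up, n = 48.

48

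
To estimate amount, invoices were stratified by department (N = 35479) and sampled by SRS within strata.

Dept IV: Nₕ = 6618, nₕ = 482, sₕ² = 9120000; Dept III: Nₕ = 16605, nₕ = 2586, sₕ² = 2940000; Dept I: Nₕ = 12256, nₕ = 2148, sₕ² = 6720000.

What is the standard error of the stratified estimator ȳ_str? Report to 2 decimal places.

Var(ȳ_str) = Σₕ Wₕ²(1 − fₕ)sₕ²/nₕ with Wₕ = Nₕ/N, N = 35479.
Dept IV: Wₕ = 0.18653288; term = 0.18653288²·(1 − 0.07283167)·9120000/482 = 610.40372.
Dept III: Wₕ = 0.46802334; term = 0.46802334²·(1 − 0.15573622)·2940000/2586 = 210.24805.
Dept I: Wₕ = 0.34544378; term = 0.34544378²·(1 − 0.17526110)·6720000/2148 = 307.89756.
Sum = 1128.5493.
SE = √(1128.5493) = 33.59.

33.59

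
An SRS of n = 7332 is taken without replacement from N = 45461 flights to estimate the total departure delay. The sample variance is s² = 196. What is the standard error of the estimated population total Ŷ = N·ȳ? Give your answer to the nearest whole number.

6807

Var(Ŷ) = N²·Var(ȳ) = N²·(1 − n/N)·s²/n.
f = 7332/45461 = 0.16128110; Var(ȳ) = 0.83871890·196/7332 = 0.022420745.
Var(Ŷ) = 45461² · 0.022420745 = 4.633701 × 10^7.
SE(Ŷ) = √(4.633701 × 10^7) = 6807.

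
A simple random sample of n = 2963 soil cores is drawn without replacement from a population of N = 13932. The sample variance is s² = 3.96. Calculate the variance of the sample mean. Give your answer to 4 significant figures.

0.001052

Under SRS without replacement, Var(ȳ) = (1 − f)·s²/n with f = n/N = 2963/13932 = 0.21267585.
Var(ȳ) = (1 − 0.21267585)·3.96/2963 = 0.78732415·0.0013364833 = 0.0010522456.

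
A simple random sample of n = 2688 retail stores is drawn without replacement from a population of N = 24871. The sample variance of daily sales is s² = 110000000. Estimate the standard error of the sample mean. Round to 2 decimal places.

191.05

Under SRS without replacement, Var(ȳ) = (1 − f)·s²/n with f = n/N = 2688/24871 = 0.10807768.
Var(ȳ) = (1 − 0.10807768)·110000000/2688 = 0.89192232·40922.619 = 36499.797.
SE(ȳ) = √(36499.797) = 191.05.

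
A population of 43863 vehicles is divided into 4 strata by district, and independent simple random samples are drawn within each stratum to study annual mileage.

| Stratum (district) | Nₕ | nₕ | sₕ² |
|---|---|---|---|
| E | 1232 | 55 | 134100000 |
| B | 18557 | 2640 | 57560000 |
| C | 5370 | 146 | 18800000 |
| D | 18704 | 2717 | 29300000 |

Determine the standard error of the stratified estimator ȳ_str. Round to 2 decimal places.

Var(ȳ_str) = Σₕ Wₕ²(1 − fₕ)sₕ²/nₕ with Wₕ = Nₕ/N, N = 43863.
E: Wₕ = 0.02808745; term = 0.02808745²·(1 − 0.04464286)·134100000/55 = 1837.6238.
B: Wₕ = 0.42306728; term = 0.42306728²·(1 − 0.14226437)·57560000/2640 = 3347.2579.
C: Wₕ = 0.12242665; term = 0.12242665²·(1 − 0.02718808)·18800000/146 = 1877.5252.
D: Wₕ = 0.42641862; term = 0.42641862²·(1 − 0.14526305)·29300000/2717 = 1676.0339.
Sum = 8738.4408.
SE = √(8738.4408) = 93.48.

93.48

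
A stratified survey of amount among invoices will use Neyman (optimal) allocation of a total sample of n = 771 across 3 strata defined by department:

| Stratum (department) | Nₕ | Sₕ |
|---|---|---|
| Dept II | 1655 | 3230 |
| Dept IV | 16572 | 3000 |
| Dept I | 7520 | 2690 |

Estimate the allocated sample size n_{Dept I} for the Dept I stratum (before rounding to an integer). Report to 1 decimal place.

207.1

Neyman allocation: nₕ = n·NₕSₕ / Σⱼ NⱼSⱼ.
Σ NⱼSⱼ = 1655·3230 + 16572·3000 + 7520·2690 = 7.529045 × 10^7.
n_{Dept I} = 771·7520·2690 / (7.529045 × 10^7) = 207.1.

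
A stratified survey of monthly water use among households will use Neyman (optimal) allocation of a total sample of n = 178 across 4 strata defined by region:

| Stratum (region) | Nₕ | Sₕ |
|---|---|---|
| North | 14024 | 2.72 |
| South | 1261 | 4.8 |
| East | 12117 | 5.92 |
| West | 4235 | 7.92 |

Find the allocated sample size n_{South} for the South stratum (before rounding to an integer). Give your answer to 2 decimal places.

Neyman allocation: nₕ = n·NₕSₕ / Σⱼ NⱼSⱼ.
Σ NⱼSⱼ = 14024·2.72 + 1261·4.8 + 12117·5.92 + 4235·7.92 = 149471.92.
n_{South} = 178·1261·4.8 / 149471.92 = 7.21.

7.21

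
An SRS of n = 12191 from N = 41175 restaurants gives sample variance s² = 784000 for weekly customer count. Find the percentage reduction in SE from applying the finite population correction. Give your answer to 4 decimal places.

f = n/N = 12191/41175 = 0.29607772.
SE_no-fpc = √(s²/n) = 8.0193352; SE_fpc = √((1−f)s²/n) = 6.7282283.
Ratio = √(1−f) = 0.83900076. Reduction = 100·(1 − 0.83900076) = 16.0999%.

16.0999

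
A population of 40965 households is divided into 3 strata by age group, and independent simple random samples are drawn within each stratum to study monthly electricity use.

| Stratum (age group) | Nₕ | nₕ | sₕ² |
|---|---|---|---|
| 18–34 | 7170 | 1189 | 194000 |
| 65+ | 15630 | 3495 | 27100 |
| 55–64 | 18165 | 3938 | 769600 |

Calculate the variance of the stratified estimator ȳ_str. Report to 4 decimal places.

35.1421

Var(ȳ_str) = Σₕ Wₕ²(1 − fₕ)sₕ²/nₕ with Wₕ = Nₕ/N, N = 40965.
18–34: Wₕ = 0.17502746; term = 0.17502746²·(1 − 0.16582985)·194000/1189 = 4.1695282.
65+: Wₕ = 0.38154522; term = 0.38154522²·(1 − 0.22360845)·27100/3495 = 0.87638503.
55–64: Wₕ = 0.44342732; term = 0.44342732²·(1 − 0.21679053)·769600/3938 = 30.096235.
Sum = 35.142148.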